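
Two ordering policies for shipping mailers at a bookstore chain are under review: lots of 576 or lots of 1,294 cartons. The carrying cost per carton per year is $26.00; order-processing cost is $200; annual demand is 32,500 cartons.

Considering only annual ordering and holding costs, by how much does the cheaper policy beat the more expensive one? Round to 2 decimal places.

Annual cost at Q: ordering D·S/Q plus holding Q·H/2.
TC(576) = (32,500/576)×200 + (576/2)×26 = $18,772.72
TC(1,294) = (32,500/1,294)×200 + (1,294/2)×26 = $21,845.18
|ΔTC| = |$18,772.72 − $21,845.18| = $3,072.46

$3,072.46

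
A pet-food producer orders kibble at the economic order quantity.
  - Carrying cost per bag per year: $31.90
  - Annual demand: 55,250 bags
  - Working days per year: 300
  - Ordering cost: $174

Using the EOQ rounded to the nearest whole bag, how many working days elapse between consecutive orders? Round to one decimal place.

4.2 days

2DS/H = 2·55,250·174/31.9 = 602,727.27
EOQ = √602,727.27 ≈ 776.36 → Q = 776 bags
T = Q/D × 300 days = 776/55,250 × 300 = 4.214 days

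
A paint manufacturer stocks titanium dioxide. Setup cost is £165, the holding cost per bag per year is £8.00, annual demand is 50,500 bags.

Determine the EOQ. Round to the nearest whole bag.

1,443 bags

EOQ = √(2DS/H) = √(2 × 50,500 × 165 / 8)
    = √(2,083,125.00) ≈ 1,443.30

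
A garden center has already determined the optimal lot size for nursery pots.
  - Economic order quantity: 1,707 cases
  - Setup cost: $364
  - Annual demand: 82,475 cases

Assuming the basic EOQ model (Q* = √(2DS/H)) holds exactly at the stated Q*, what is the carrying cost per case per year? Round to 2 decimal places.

$20.61

EOQ relation: Q² = 2DS/H, so rearrange for the unknown.
H = 2DS / Q² = 2 × 82,475 × 364 / 1,707² = 20.6057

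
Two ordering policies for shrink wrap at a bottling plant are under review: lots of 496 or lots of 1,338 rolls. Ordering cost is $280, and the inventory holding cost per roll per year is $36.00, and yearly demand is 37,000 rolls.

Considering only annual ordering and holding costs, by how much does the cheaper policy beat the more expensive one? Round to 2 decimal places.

$2,011.80

TC(Q) = (D/Q)S + (Q/2)H
TC(496) = (37,000/496)×280 + (496/2)×36 = $29,815.10
TC(1,338) = (37,000/1,338)×280 + (1,338/2)×36 = $31,826.90
|ΔTC| = |$29,815.10 − $31,826.90| = $2,011.80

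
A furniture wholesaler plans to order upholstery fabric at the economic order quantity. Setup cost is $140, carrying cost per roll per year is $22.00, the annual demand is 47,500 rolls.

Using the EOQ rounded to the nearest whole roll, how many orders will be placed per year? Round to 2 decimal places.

61.05 orders per year

Q* = √(2·D·S / H) = √(2·47,500·140 / 22) = √604,545.5 ≈ 777.53 → Q = 778
Orders per year = D/Q = 47,500 / 778 = 61.054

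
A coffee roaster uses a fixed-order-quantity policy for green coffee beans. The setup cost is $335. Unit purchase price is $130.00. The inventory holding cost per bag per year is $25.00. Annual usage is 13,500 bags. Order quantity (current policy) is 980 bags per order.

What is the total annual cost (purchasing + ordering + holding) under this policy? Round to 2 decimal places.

$1,771,864.80

Orders/yr = 13,500/980 = 13.776; ordering cost = 13.776 × $335 = $4,614.80
Average inventory = 980/2 = 490; holding cost = 490 × $25 = $12,250.00
Purchase cost = D·C = 13,500 × 130 = $1,755,000.00
Total = $4,614.80 + $12,250.00 + $1,755,000.00 = $1,771,864.80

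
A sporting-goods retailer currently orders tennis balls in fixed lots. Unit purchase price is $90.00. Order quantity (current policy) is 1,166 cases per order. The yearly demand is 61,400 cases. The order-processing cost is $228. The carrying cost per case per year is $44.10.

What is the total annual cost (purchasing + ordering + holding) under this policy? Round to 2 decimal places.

Orders/yr = 61,400/1,166 = 52.659; ordering cost = 52.659 × $228 = $12,006.17
Average inventory = 1,166/2 = 583; holding cost = 583 × $44.1 = $25,710.30
Purchase cost = D·C = 61,400 × 90 = $5,526,000.00
Total = $12,006.17 + $25,710.30 + $5,526,000.00 = $5,563,716.47

$5,563,716.47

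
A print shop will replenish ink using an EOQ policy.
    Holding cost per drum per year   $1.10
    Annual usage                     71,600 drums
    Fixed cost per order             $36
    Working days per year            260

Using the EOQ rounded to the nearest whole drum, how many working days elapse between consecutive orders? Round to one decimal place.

EOQ = √(2DS/H) = √(2 × 71,600 × 36 / 1.1)
    = √(4,686,545.45) ≈ 2,164.84 → Q = 2,165 drums
Days between orders = 260 / (D/Q) = 260 / 33.072 ≈ 7.862

7.9 days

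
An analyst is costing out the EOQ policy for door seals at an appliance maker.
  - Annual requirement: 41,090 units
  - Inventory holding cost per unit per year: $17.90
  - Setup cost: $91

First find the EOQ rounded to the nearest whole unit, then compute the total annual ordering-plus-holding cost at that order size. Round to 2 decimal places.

$11,569.92

EOQ = √(2DS/H) = √(2 × 41,090 × 91 / 17.9)
    = √(417,786.59) ≈ 646.36 → Q = 646 units
Annual ordering cost = (D/Q)·S = (41,090/646) × 91 = $5,788.22
Annual holding cost  = (Q/2)·H = (646/2) × 17.9 = $5,781.70
Total = $5,788.22 + $5,781.70 = $11,569.92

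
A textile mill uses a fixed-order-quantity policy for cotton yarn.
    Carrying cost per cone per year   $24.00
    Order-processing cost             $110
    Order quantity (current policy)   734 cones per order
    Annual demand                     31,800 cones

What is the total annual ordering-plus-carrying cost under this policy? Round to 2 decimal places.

Ordering: D/Q × S = 31,800/734 × $110 = $4,765.67
Holding:  Q/2 × H = 734/2 × $24 = $8,808.00
Total = $4,765.67 + $8,808.00 = $13,573.67

$13,573.67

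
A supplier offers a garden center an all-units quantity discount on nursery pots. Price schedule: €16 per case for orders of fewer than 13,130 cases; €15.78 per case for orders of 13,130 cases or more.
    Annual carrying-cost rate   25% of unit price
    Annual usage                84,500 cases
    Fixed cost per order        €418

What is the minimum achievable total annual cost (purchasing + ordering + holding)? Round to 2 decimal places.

H₁ = 25%×€16 = €4.0000;  H₂ = 25%×€15.78 = €3.9450
EOQ₁ = √(2×84,500×418/4.0000) = 4,202.44  (< 13,130, feasible at tier 1)
EOQ₂ = √(2×84,500×418/3.9450) = 4,231.63  (< 13,130 → use Q = 13,130 at tier-2 price)
TC(tier 1 (EOQ₁), Q≈4,202.4) = €1,368,809.76
TC(tier 2, Q≈13,130.0) = €1,361,999.02
Minimum at tier 2: €1,361,999.02

€1,361,999.02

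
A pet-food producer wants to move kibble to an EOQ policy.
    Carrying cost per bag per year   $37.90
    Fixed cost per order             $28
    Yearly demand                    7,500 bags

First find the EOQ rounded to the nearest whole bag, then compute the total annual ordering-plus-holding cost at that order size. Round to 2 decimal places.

Optimal lot size Q* = (2 × 7,500 × $28 / $37.9)^½ ≈ 105.27 → Q = 105 bags
Orders/yr = 7,500/105 = 71.429; ordering cost = 71.429 × $28 = $2,000.00
Average inventory = 105/2 = 52.5; holding cost = 52.5 × $37.9 = $1,989.75
Total = $2,000.00 + $1,989.75 = $3,989.75

$3,989.75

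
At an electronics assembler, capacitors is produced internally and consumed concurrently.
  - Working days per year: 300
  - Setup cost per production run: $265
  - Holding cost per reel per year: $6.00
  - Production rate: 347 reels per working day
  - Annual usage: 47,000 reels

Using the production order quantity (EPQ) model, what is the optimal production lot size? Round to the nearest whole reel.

Daily demand d = 47,000/300 = 156.667; p = 347; 1 − d/p = 0.54851
EPQ = √(2DS / (H(1 − d/p)))
    = √(2 × 47,000 × 265 / (6 × 0.54851)) ≈ 2,751.18

2,751 reels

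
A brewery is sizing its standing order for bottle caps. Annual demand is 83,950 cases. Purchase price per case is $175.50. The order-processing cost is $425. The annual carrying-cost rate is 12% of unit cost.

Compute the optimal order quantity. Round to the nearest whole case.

Carrying cost H = $175.5 × 12% = $21.0600/case/yr
Q* = √(2·D·S / H) = √(2·83,950·425 / 21.06) = √3,388,295.3 ≈ 1,840.73

1,841 cases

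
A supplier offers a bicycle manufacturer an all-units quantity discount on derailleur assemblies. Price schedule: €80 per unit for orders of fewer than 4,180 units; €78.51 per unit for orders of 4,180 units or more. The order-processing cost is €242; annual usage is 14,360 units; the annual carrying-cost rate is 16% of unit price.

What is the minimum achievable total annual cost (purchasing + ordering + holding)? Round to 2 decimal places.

€1,154,488.71

H₁ = 16%×€80 = €12.8000;  H₂ = 16%×€78.51 = €12.5616
EOQ₁ = √(2×14,360×242/12.8000) = 736.88  (< 4,180, feasible at tier 1)
EOQ₂ = √(2×14,360×242/12.5616) = 743.84  (< 4,180 → use Q = 4,180 at tier-2 price)
TC(tier 1 (EOQ₁), Q≈736.9) = €1,158,232.02
TC(tier 2, Q≈4,180.0) = €1,154,488.71
Minimum at tier 2: €1,154,488.71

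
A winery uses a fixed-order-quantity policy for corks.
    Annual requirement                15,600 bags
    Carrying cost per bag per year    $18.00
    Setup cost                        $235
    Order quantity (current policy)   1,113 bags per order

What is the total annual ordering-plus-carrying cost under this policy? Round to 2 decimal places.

$13,310.80

Ordering: D/Q × S = 15,600/1,113 × $235 = $3,293.80
Holding:  Q/2 × H = 1,113/2 × $18 = $10,017.00
Total = $3,293.80 + $10,017.00 = $13,310.80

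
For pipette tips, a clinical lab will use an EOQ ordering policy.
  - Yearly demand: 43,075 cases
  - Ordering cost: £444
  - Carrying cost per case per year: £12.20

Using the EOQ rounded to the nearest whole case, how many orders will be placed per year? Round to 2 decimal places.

24.32 orders per year

Optimal lot size Q* = (2 × 43,075 × £444 / £12.2)^½ ≈ 1,770.68 → Q = 1,771
Orders per year = D/Q = 43,075 / 1,771 = 24.322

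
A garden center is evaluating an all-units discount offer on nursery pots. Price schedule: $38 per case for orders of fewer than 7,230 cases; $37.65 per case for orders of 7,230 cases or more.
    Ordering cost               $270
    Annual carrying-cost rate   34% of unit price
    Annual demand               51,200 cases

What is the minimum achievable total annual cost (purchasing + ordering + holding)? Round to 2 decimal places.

H₁ = 34%×$38 = $12.9200;  H₂ = 34%×$37.65 = $12.8010
EOQ₁ = √(2×51,200×270/12.9200) = 1,462.85  (< 7,230, feasible at tier 1)
EOQ₂ = √(2×51,200×270/12.8010) = 1,469.64  (< 7,230 → use Q = 7,230 at tier-2 price)
TC(tier 1 (EOQ₁), Q≈1,462.9) = $1,964,500.06
TC(tier 2, Q≈7,230.0) = $1,975,867.65
Minimum at tier 1 (EOQ₁): $1,964,500.06

$1,964,500.06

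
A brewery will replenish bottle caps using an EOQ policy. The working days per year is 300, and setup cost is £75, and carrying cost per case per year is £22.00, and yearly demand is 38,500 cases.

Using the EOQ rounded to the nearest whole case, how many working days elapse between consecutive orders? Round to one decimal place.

4.0 days

Q* = √(2·D·S / H) = √(2·38,500·75 / 22) = √262,500.0 ≈ 512.35 → Q = 512 cases
Days between orders = 300 / (D/Q) = 300 / 75.195 ≈ 3.990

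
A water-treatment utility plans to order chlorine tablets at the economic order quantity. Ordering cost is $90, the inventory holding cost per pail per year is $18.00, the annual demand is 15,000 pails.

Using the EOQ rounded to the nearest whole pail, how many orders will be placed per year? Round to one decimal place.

Optimal lot size Q* = (2 × 15,000 × $90 / $18)^½ ≈ 387.30 → Q = 387
N = D/Q = 15,000/387 ≈ 38.760 orders/yr

38.8 orders per year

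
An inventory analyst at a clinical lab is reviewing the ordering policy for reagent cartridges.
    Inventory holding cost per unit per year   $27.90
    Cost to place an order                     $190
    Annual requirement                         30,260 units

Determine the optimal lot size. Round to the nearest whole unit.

Optimal lot size Q* = (2 × 30,260 × $190 / $27.9)^½ ≈ 641.98

642 units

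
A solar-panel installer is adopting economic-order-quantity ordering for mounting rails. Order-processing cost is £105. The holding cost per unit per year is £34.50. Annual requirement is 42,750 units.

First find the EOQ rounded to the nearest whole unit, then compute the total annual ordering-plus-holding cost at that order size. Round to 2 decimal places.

Optimal lot size Q* = (2 × 42,750 × £105 / £34.5)^½ ≈ 510.12 → Q = 510 units
Orders/yr = 42,750/510 = 83.824; ordering cost = 83.824 × £105 = £8,801.47
Average inventory = 510/2 = 255; holding cost = 255 × £34.5 = £8,797.50
Total = £8,801.47 + £8,797.50 = £17,598.97

£17,598.97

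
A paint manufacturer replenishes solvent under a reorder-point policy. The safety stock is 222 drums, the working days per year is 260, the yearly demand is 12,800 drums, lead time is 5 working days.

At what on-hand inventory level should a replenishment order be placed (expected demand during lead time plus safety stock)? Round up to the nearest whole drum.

Daily demand d = 12,800 / 260 = 49.231 drums/day
Demand during lead time = 49.231 × 5 = 246.15
Reorder point = 246.15 + 222 = 468.15 → round up

469 drums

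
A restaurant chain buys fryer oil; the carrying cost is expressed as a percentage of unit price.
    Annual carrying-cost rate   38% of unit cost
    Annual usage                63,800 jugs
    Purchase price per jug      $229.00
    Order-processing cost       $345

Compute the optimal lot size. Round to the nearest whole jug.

H = i·C = 0.38 × $229 = $87.0200 per jug-year
2DS/H = 2·63,800·345/87.02 = 505,883.70
EOQ = √505,883.70 ≈ 711.26

711 jugs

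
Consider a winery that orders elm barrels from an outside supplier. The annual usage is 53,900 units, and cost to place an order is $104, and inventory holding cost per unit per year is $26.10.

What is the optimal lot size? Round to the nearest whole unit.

Optimal lot size Q* = (2 × 53,900 × $104 / $26.1)^½ ≈ 655.40

655 units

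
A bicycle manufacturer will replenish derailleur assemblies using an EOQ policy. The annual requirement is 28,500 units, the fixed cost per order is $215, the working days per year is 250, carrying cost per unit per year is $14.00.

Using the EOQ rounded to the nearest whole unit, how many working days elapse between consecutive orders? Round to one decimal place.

2DS/H = 2·28,500·215/14 = 875,357.14
EOQ = √875,357.14 ≈ 935.61 → Q = 936 units
T = Q/D × 250 days = 936/28,500 × 250 = 8.211 days

8.2 days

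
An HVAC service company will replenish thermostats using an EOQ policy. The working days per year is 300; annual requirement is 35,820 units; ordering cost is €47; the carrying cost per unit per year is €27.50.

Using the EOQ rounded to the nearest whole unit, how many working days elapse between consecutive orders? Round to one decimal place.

Optimal lot size Q* = (2 × 35,820 × €47 / €27.5)^½ ≈ 349.91 → Q = 350 units
Days between orders = 300 / (D/Q) = 300 / 102.343 ≈ 2.931

2.9 days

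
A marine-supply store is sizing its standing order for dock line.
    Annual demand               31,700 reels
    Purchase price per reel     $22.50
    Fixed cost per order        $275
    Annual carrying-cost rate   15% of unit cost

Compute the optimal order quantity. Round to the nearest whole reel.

2,273 reels

H = i·C = 0.15 × $22.5 = $3.3750 per reel-year
EOQ = √(2DS/H) = √(2 × 31,700 × 275 / 3.375)
    = √(5,165,925.93) ≈ 2,272.87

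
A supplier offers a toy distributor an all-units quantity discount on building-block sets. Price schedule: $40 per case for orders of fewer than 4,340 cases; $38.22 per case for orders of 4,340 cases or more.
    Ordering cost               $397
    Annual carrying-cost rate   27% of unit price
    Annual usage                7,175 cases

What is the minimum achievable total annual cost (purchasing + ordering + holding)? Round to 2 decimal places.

H₁ = 27%×$40 = $10.8000;  H₂ = 27%×$38.22 = $10.3194
EOQ₁ = √(2×7,175×397/10.8000) = 726.29  (< 4,340, feasible at tier 1)
EOQ₂ = √(2×7,175×397/10.3194) = 743.01  (< 4,340 → use Q = 4,340 at tier-2 price)
TC(tier 1 (EOQ₁), Q≈726.3) = $294,843.92
TC(tier 2, Q≈4,340.0) = $297,277.93
Minimum at tier 1 (EOQ₁): $294,843.92

$294,843.92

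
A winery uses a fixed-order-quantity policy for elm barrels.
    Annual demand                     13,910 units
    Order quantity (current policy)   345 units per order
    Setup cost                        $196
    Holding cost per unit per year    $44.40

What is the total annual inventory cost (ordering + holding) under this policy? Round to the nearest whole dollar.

Orders/yr = 13,910/345 = 40.319; ordering cost = 40.319 × $196 = $7,902.49
Average inventory = 345/2 = 172.5; holding cost = 172.5 × $44.4 = $7,659.00
Total = $7,902.49 + $7,659.00 = $15,561.49

$15,561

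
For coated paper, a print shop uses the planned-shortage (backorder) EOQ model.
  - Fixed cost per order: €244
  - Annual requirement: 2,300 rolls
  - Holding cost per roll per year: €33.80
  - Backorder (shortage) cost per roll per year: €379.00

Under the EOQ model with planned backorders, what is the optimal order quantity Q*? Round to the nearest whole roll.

190 rolls

Basic EOQ = √(2·2,300·244/33.8) = 182.228
Backorder adjustment √((H+b)/b) = √((33.8+379)/379) = 1.0436
Q* = 182.228 × 1.0436 ≈ 190.18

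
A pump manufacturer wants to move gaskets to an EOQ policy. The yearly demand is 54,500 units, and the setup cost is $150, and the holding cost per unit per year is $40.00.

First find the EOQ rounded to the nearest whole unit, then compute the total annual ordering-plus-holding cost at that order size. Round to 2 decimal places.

EOQ = √(2DS/H) = √(2 × 54,500 × 150 / 40)
    = √(408,750.00) ≈ 639.34 → Q = 639 units
Annual ordering cost = (D/Q)·S = (54,500/639) × 150 = $12,793.43
Annual holding cost  = (Q/2)·H = (639/2) × 40 = $12,780.00
Total = $12,793.43 + $12,780.00 = $25,573.43

$25,573.43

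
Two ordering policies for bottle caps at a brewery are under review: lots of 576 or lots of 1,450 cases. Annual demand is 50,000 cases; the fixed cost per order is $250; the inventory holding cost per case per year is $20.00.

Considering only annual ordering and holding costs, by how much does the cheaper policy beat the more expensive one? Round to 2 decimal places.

Annual cost at Q: ordering D·S/Q plus holding Q·H/2.
TC(576) = (50,000/576)×250 + (576/2)×20 = $27,461.39
TC(1,450) = (50,000/1,450)×250 + (1,450/2)×20 = $23,120.69
Cheaper: Q = 1,450.  Difference = $4,340.70

$4,340.70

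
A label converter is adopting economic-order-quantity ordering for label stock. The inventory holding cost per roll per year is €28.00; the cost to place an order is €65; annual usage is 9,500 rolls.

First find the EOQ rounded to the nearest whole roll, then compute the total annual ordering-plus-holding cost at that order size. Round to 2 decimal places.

EOQ = √(2DS/H) = √(2 × 9,500 × 65 / 28)
    = √(44,107.14) ≈ 210.02 → Q = 210 rolls
Orders/yr = 9,500/210 = 45.238; ordering cost = 45.238 × €65 = €2,940.48
Average inventory = 210/2 = 105; holding cost = 105 × €28 = €2,940.00
Total = €2,940.48 + €2,940.00 = €5,880.48

€5,880.48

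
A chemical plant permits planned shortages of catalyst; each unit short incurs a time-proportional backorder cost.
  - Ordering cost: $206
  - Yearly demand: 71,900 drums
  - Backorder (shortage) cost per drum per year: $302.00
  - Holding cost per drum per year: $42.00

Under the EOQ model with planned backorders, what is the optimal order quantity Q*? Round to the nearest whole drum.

896 drums

Basic EOQ = √(2·71,900·206/42) = 839.824
Backorder adjustment √((H+b)/b) = √((42+302)/302) = 1.0673
Q* = 839.824 × 1.0673 ≈ 896.32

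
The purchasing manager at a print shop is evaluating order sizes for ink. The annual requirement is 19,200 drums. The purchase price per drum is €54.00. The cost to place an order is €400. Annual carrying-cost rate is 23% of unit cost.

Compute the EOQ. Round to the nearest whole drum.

1,112 drums

Holding cost per drum per year: H = 23% × €54 = €12.4200
EOQ = √(2DS/H) = √(2 × 19,200 × 400 / 12.42)
    = √(1,236,714.98) ≈ 1,112.08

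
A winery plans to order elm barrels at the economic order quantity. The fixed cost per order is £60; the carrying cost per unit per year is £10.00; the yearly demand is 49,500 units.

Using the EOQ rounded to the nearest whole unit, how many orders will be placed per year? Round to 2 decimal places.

2DS/H = 2·49,500·60/10 = 594,000.00
EOQ = √594,000.00 ≈ 770.71 → Q = 771
Orders per year = D/Q = 49,500 / 771 = 64.202

64.20 orders per year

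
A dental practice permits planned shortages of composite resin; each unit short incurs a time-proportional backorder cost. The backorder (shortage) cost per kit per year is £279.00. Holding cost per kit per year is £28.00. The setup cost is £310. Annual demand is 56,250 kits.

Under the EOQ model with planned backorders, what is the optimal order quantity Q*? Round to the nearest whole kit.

Q* = √(2DS/H) · √((H + b)/b)
   = √(2 × 56,250 × 310 / 28) · √((28 + 279) / 279)
   = 1,116.036 × 1.0490 ≈ 1,170.70

1,171 kits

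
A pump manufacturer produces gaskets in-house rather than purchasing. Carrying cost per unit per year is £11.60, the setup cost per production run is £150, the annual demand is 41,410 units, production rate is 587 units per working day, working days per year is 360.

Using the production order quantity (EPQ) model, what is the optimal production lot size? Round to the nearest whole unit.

1,154 units

d = 41,410/360 = 115.0278 units/day;  effective holding cost H(1 − d/p) = 11.6·(1 − 115.0278/587) = 9.32688
Q* = √(2DS / H_eff) = √(2·41,410·150 / 9.32688) ≈ 1,154.10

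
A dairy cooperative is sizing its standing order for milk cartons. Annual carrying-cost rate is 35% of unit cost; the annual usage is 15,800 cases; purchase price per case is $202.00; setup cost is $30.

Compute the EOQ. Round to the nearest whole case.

H = i·C = 0.35 × $202 = $70.7000 per case-year
Optimal lot size Q* = (2 × 15,800 × $30 / $70.7)^½ ≈ 115.80

116 cases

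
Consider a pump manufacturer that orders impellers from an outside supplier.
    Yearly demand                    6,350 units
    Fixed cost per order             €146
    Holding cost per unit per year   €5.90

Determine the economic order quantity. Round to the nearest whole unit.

561 units

Q* = √(2·D·S / H) = √(2·6,350·146 / 5.9) = √314,271.2 ≈ 560.60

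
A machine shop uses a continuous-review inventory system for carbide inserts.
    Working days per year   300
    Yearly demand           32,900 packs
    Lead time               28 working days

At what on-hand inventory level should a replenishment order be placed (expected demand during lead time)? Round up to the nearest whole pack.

Daily demand d = 32,900 / 300 = 109.667 packs/day
Demand during lead time = 109.667 × 28 = 3,070.67
Reorder point = 3,070.67 → round up

3,071 packs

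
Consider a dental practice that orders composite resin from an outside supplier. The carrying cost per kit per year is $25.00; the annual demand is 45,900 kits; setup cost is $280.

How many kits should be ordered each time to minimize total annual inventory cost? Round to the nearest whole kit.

2DS/H = 2·45,900·280/25 = 1,028,160.00
EOQ = √1,028,160.00 ≈ 1,013.98

1,014 kits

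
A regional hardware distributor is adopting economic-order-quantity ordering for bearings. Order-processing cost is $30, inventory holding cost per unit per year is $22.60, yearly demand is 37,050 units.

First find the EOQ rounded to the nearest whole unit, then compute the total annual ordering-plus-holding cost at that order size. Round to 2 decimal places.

2DS/H = 2·37,050·30/22.6 = 98,362.83
EOQ = √98,362.83 ≈ 313.63 → Q = 314 units
Orders/yr = 37,050/314 = 117.994; ordering cost = 117.994 × $30 = $3,539.81
Average inventory = 314/2 = 157; holding cost = 157 × $22.6 = $3,548.20
Total = $3,539.81 + $3,548.20 = $7,088.01

$7,088.01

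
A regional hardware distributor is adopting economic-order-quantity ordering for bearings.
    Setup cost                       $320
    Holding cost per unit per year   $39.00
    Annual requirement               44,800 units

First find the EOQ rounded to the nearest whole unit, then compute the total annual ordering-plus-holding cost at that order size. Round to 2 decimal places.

$33,439.62

Q* = √(2·D·S / H) = √(2·44,800·320 / 39) = √735,179.5 ≈ 857.43 → Q = 857 units
Orders/yr = 44,800/857 = 52.275; ordering cost = 52.275 × $320 = $16,728.12
Average inventory = 857/2 = 428.5; holding cost = 428.5 × $39 = $16,711.50
Total = $16,728.12 + $16,711.50 = $33,439.62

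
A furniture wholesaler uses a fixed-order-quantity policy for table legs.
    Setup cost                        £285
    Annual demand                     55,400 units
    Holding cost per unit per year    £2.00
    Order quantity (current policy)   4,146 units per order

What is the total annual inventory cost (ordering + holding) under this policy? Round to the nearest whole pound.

Annual ordering cost = (D/Q)·S = (55,400/4,146) × 285 = £3,808.25
Annual holding cost  = (Q/2)·H = (4,146/2) × 2 = £4,146.00
Total = £3,808.25 + £4,146.00 = £7,954.25

£7,954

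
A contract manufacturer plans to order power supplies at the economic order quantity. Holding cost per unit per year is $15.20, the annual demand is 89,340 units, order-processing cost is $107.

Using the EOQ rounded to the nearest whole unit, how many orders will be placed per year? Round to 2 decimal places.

79.63 orders per year

EOQ = √(2DS/H) = √(2 × 89,340 × 107 / 15.2)
    = √(1,257,813.16) ≈ 1,121.52 → Q = 1,122
Orders per year = D/Q = 89,340 / 1,122 = 79.626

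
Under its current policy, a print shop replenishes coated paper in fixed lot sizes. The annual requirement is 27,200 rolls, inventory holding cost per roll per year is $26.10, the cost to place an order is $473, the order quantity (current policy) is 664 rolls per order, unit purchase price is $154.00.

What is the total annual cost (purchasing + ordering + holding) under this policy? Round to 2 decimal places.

Orders/yr = 27,200/664 = 40.964; ordering cost = 40.964 × $473 = $19,375.90
Average inventory = 664/2 = 332; holding cost = 332 × $26.1 = $8,665.20
Purchase cost = D·C = 27,200 × 154 = $4,188,800.00
Total = $19,375.90 + $8,665.20 + $4,188,800.00 = $4,216,841.10

$4,216,841.10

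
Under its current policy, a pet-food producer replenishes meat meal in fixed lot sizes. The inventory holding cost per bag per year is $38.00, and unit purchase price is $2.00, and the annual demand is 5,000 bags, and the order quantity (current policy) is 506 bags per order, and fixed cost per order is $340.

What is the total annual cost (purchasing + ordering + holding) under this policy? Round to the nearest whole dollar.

Ordering: D/Q × S = 5,000/506 × $340 = $3,359.68
Holding:  Q/2 × H = 506/2 × $38 = $9,614.00
Purchase cost = D·C = 5,000 × 2 = $10,000.00
Total = $3,359.68 + $9,614.00 + $10,000.00 = $22,973.68

$22,974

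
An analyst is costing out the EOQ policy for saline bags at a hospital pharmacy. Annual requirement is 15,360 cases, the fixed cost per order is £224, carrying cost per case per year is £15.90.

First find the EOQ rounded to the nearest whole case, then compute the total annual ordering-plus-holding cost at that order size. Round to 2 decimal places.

2DS/H = 2·15,360·224/15.9 = 432,784.91
EOQ = √432,784.91 ≈ 657.86 → Q = 658 cases
Ordering: D/Q × S = 15,360/658 × £224 = £5,228.94
Holding:  Q/2 × H = 658/2 × £15.9 = £5,231.10
Total = £5,228.94 + £5,231.10 = £10,460.04

£10,460.04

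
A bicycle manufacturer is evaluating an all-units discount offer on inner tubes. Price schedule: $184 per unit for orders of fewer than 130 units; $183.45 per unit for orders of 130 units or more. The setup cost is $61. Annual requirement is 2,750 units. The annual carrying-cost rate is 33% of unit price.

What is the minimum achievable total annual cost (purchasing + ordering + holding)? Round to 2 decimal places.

H₁ = 33%×$184 = $60.7200;  H₂ = 33%×$183.45 = $60.5385
EOQ₁ = √(2×2,750×61/60.7200) = 74.33  (< 130, feasible at tier 1)
EOQ₂ = √(2×2,750×61/60.5385) = 74.44  (< 130 → use Q = 130 at tier-2 price)
TC(tier 1 (EOQ₁), Q≈74.3) = $510,513.49
TC(tier 2, Q≈130.0) = $509,712.89
Minimum at tier 2: $509,712.89

$509,712.89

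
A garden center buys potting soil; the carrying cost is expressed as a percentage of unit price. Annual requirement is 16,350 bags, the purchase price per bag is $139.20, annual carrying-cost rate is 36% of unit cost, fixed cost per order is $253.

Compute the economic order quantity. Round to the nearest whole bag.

H = i·C = 0.36 × $139.2 = $50.1120 per bag-year
2DS/H = 2·16,350·253/50.112 = 165,092.19
EOQ = √165,092.19 ≈ 406.32

406 bags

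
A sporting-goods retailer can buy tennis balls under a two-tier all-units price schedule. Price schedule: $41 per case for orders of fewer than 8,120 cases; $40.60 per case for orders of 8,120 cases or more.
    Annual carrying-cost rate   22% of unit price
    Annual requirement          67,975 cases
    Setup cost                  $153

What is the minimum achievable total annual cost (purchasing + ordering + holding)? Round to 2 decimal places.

$2,797,329.73

H₁ = 22%×$41 = $9.0200;  H₂ = 22%×$40.60 = $8.9320
EOQ₁ = √(2×67,975×153/9.0200) = 1,518.56  (< 8,120, feasible at tier 1)
EOQ₂ = √(2×67,975×153/8.9320) = 1,526.02  (< 8,120 → use Q = 8,120 at tier-2 price)
TC(tier 1 (EOQ₁), Q≈1,518.6) = $2,800,672.41
TC(tier 2, Q≈8,120.0) = $2,797,329.73
Minimum at tier 2: $2,797,329.73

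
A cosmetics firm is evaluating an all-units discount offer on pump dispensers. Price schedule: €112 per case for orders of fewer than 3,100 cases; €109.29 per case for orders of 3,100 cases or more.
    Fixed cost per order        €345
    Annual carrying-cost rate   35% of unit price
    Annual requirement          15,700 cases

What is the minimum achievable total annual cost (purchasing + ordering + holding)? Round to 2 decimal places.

€1,776,890.08

H₁ = 35%×€112 = €39.2000;  H₂ = 35%×€109.29 = €38.2515
EOQ₁ = √(2×15,700×345/39.2000) = 525.69  (< 3,100, feasible at tier 1)
EOQ₂ = √(2×15,700×345/38.2515) = 532.17  (< 3,100 → use Q = 3,100 at tier-2 price)
TC(tier 1 (EOQ₁), Q≈525.7) = €1,779,007.12
TC(tier 2, Q≈3,100.0) = €1,776,890.08
Minimum at tier 2: €1,776,890.08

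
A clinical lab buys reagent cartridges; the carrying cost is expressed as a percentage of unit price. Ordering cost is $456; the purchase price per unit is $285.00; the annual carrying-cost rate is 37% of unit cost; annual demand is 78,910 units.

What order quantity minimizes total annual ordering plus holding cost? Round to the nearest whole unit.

Carrying cost H = $285 × 37% = $105.4500/unit/yr
Q* = √(2·D·S / H) = √(2·78,910·456 / 105.45) = √682,464.9 ≈ 826.11

826 units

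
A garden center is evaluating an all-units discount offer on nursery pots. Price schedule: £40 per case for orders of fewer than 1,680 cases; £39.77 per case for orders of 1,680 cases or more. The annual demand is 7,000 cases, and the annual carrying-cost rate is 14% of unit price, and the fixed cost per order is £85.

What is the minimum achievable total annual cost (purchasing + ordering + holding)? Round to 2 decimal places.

£282,581.47

H₁ = 14%×£40 = £5.6000;  H₂ = 14%×£39.77 = £5.5678
EOQ₁ = √(2×7,000×85/5.6000) = 460.98  (< 1,680, feasible at tier 1)
EOQ₂ = √(2×7,000×85/5.5678) = 462.31  (< 1,680 → use Q = 1,680 at tier-2 price)
TC(tier 1 (EOQ₁), Q≈461.0) = £282,581.47
TC(tier 2, Q≈1,680.0) = £283,421.12
Minimum at tier 1 (EOQ₁): £282,581.47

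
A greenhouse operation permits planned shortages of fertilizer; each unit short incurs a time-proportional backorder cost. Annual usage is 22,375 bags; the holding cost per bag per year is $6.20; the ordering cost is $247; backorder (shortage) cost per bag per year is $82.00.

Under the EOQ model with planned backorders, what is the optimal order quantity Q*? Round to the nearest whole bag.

1,385 bags

Q* = √(2DS/H) · √((H + b)/b)
   = √(2 × 22,375 × 247 / 6.2) · √((6.2 + 82) / 82)
   = 1,335.209 × 1.0371 ≈ 1,384.77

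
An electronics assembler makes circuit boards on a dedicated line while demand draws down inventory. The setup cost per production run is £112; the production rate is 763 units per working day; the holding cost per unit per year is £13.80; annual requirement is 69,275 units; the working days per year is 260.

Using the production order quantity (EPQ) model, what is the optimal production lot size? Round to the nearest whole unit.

1,314 units

Daily demand d = 69,275/260 = 266.442; p = 763; 1 − d/p = 0.65080
EPQ = √(2DS / (H(1 − d/p)))
    = √(2 × 69,275 × 112 / (13.8 × 0.65080)) ≈ 1,314.47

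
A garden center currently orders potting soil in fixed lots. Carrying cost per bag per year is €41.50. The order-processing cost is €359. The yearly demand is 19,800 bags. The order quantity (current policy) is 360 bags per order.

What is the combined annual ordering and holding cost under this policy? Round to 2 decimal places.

€27,215.00

Annual ordering cost = (D/Q)·S = (19,800/360) × 359 = €19,745.00
Annual holding cost  = (Q/2)·H = (360/2) × 41.5 = €7,470.00
Total = €19,745.00 + €7,470.00 = €27,215.00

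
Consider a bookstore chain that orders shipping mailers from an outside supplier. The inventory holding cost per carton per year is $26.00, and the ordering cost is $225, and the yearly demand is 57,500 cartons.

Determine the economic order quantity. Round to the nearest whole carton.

Optimal lot size Q* = (2 × 57,500 × $225 / $26)^½ ≈ 997.59

998 cartons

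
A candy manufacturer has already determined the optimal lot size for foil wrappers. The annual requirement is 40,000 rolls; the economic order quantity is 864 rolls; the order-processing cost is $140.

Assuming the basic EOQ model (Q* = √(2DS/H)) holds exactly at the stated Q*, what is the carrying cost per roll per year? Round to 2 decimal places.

$15.00

EOQ relation: Q² = 2DS/H, so rearrange for the unknown.
H = 2DS / Q² = 2 × 40,000 × 140 / 864² = 15.0034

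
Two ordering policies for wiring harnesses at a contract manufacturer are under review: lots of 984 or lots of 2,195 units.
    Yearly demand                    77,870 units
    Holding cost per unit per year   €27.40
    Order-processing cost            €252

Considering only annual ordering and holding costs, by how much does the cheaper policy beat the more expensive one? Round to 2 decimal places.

€5,588.36

Annual cost at Q: ordering D·S/Q plus holding Q·H/2.
TC(984) = (77,870/984)×252 + (984/2)×27.4 = €33,423.12
TC(2,195) = (77,870/2,195)×252 + (2,195/2)×27.4 = €39,011.47
Lots of 984 are cheaper by €5,588.36.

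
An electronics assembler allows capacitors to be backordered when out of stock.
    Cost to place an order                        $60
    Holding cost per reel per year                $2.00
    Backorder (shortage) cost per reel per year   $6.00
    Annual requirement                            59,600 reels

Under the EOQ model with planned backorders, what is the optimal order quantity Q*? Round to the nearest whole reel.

Q* = √(2DS/H) · √((H + b)/b)
   = √(2 × 59,600 × 60 / 2) · √((2 + 6) / 6)
   = 1,891.031 × 1.1547 ≈ 2,183.58

2,184 reels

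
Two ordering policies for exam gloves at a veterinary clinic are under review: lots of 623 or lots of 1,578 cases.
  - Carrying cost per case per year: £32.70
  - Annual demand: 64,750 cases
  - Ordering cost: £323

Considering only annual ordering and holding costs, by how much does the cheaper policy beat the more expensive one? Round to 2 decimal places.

£4,702.33

For each Q, cost = (D/Q)·S + (Q/2)·H.
TC(623) = (64,750/623)×323 + (623/2)×32.7 = £43,756.27
TC(1,578) = (64,750/1,578)×323 + (1,578/2)×32.7 = £39,053.94
Lots of 1,578 are cheaper by £4,702.33.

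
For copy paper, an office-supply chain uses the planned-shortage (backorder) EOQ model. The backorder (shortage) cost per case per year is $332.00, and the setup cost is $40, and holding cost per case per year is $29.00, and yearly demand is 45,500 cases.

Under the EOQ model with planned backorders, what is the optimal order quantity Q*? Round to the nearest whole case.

Q* = √(2DS/H) · √((H + b)/b)
   = √(2 × 45,500 × 40 / 29) · √((29 + 332) / 332)
   = 354.284 × 1.0428 ≈ 369.43

369 cases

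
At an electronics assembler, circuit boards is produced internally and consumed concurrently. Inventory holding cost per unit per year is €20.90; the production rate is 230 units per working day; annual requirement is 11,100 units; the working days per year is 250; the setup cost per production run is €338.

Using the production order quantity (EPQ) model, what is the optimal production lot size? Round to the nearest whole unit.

667 units

Daily demand d = 11,100/250 = 44.400; p = 230; 1 − d/p = 0.80696
EPQ = √(2DS / (H(1 − d/p)))
    = √(2 × 11,100 × 338 / (20.9 × 0.80696)) ≈ 667.02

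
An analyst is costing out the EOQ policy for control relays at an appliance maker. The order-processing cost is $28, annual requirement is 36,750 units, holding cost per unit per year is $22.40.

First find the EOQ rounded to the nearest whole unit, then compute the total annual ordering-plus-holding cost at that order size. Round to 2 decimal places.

$6,789.64

Q* = √(2·D·S / H) = √(2·36,750·28 / 22.4) = √91,875.0 ≈ 303.11 → Q = 303 units
Orders/yr = 36,750/303 = 121.287; ordering cost = 121.287 × $28 = $3,396.04
Average inventory = 303/2 = 151.5; holding cost = 151.5 × $22.4 = $3,393.60
Total = $3,396.04 + $3,393.60 = $6,789.64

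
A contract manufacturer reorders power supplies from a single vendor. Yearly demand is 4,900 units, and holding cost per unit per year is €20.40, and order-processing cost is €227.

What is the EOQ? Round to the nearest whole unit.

330 units

Q* = √(2·D·S / H) = √(2·4,900·227 / 20.4) = √109,049.0 ≈ 330.23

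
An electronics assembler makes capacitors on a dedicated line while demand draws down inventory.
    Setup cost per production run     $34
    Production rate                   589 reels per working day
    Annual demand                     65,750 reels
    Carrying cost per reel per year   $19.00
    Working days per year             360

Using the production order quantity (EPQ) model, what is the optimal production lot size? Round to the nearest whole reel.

Daily demand d = 65,750/360 = 182.639; p = 589; 1 − d/p = 0.68992
EPQ = √(2DS / (H(1 − d/p)))
    = √(2 × 65,750 × 34 / (19 × 0.68992)) ≈ 584.02

584 reels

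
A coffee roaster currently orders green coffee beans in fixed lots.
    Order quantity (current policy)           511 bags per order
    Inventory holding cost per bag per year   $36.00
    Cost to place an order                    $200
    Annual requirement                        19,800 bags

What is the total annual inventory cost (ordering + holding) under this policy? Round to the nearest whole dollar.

$16,948

Ordering: D/Q × S = 19,800/511 × $200 = $7,749.51
Holding:  Q/2 × H = 511/2 × $36 = $9,198.00
Total = $7,749.51 + $9,198.00 = $16,947.51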